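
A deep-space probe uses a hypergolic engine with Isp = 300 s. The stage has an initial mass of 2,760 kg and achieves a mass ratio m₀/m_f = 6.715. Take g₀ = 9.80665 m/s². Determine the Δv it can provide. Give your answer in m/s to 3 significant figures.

v_e = Isp · g₀ = 300 × 9.80665 = 2942.0 m/s.
From the ideal rocket equation, Δv = v_e · ln(6.715) = 2942.0 × 1.9043 ≈ 5602.6 m/s.

Δv ≈ 5600 m/s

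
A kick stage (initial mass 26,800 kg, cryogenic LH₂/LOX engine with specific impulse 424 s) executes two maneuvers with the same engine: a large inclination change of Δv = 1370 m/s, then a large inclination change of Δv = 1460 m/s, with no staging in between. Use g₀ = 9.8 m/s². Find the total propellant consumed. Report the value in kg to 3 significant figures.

v_e = Isp · g₀ = 424 × 9.8 = 4155.2 m/s.
After the first burn: m = 26800 × exp(−1370/4155.2) = 26800 × 0.71913 = 19,272.7 kg.
After the second burn: m = 19,272.7 × exp(−1460/4155.2) = 19,272.7 × 0.70373 = 13,562.8 kg.
Total propellant = m₀ − m_final = 26800 − 13,562.8 = 13,237.2 kg.

total propellant consumed ≈ 13200 kg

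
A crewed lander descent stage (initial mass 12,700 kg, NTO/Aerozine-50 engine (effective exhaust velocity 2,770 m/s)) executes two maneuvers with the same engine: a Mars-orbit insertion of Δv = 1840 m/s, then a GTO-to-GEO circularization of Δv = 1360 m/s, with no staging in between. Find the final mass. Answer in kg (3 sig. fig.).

final mass ≈ 4000 kg

After the first burn: m = 12700 × exp(−1840/2770.0) = 12700 × 0.51465 = 6,536.06 kg.
After the second burn: m = 6,536.06 × exp(−1360/2770.0) = 6,536.06 × 0.61203 = 4,000.26 kg.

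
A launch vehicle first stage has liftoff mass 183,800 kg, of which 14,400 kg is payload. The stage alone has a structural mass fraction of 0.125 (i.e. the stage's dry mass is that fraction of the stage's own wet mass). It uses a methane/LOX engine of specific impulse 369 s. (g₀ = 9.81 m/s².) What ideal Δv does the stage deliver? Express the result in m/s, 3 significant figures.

Stage wet mass = m₀ − payload = 183,800 − 14,400 = 169,400 kg.
Stage dry mass = ε × stage wet mass = 0.125 × 169,400 = 21,175 kg.
Burnout mass m_f = stage dry + payload = 21,175 + 14,400 = 35,575 kg.
v_e = Isp · g₀ = 369 × 9.81 = 3619.9 m/s.
Using Δv = v_e ln(m₀/m_f): Δv = v_e · ln(183,800/35,575) = 3619.9 × ln(5.167) = 3619.9 × 1.6422 ≈ 5945 m/s.

Δv ≈ 5940 m/s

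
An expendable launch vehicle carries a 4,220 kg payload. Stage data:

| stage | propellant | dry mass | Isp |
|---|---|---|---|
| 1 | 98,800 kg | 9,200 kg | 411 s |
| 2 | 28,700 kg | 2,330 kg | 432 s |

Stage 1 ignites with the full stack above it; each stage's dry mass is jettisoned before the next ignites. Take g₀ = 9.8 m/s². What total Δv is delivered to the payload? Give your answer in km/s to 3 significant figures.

Δv ≈ 11.8 km/s

Ignition mass of stage 1 = 98,800+9,200 + 28,700+2,330 + 4,220 = 143,250 kg.
Stage 1: m₀ = 143,250 kg, m_f = 143,250 − 98,800 = 44,450 kg; Δv = 411×9.8×ln(3.223) = 4027.8×1.1702 ≈ 4713 m/s.
Stage 2: m₀ = 35,250 kg, m_f = 35,250 − 28,700 = 6,550 kg; Δv = 432×9.8×ln(5.382) = 4233.6×1.6830 ≈ 7125 m/s.
Total Δv = 4713 + 7125 = 11838 m/s.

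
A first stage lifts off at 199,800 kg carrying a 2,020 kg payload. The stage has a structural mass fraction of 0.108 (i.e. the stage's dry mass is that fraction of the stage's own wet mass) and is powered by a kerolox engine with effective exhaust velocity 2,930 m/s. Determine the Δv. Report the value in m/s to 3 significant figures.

Δv ≈ 6290 m/s

Stage wet mass = m₀ − payload = 199,800 − 2,020 = 197,780 kg.
Stage dry mass = ε × stage wet mass = 0.108 × 197,780 = 21,360.2 kg.
Burnout mass m_f = stage dry + payload = 21,360.2 + 2,020 = 23,380.2 kg.
By the Tsiolkovsky rocket equation, Δv = v_e · ln(199,800/23,380.2) = 2930.0 × ln(8.546) = 2930.0 × 2.1454 ≈ 6286 m/s.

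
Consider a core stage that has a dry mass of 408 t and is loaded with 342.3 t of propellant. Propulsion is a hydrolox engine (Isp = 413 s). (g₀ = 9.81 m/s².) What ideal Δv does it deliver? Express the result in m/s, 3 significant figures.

v_e = Isp · g₀ = 413 × 9.81 = 4051.5 m/s.
m₀ = m_dry + m_prop = 408 + 342.3 = 750.3 t.
Δv = v_e · ln(m₀/m_f) = 4051.5 × ln(1.839) = 4051.5 × 0.6092 ≈ 2468.2 m/s.

Δv ≈ 2470 m/s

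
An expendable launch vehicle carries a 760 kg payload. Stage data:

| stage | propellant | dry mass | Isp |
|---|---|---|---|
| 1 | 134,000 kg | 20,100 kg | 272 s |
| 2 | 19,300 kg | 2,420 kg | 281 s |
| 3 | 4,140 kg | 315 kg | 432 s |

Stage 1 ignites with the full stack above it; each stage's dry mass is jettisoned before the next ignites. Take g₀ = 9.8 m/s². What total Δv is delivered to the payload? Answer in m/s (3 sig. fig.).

Ignition mass of stage 1 = 134,000+20,100 + 19,300+2,420 + 4,140+315 + 760 = 181,035 kg.
Stage 1: m₀ = 181,035 kg, m_f = 181,035 − 134,000 = 47,035 kg; Δv = 272×9.8×ln(3.849) = 2665.6×1.3478 ≈ 3593 m/s.
Stage 2: m₀ = 26,935 kg, m_f = 26,935 − 19,300 = 7,635 kg; Δv = 281×9.8×ln(3.528) = 2753.8×1.2607 ≈ 3472 m/s.
Stage 3: m₀ = 5,215 kg, m_f = 5,215 − 4,140 = 1,075 kg; Δv = 432×9.8×ln(4.851) = 4233.6×1.5792 ≈ 6686 m/s.
Total Δv = 3593 + 3472 + 6686 = 13751 m/s.

Δv ≈ 13800 m/s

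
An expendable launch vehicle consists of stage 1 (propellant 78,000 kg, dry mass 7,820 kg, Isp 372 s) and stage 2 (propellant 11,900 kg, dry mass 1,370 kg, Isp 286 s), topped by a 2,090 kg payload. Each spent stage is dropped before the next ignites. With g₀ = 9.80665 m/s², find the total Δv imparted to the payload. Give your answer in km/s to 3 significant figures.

Δv ≈ 9.56 km/s

Ignition mass of stage 1 = 78,000+7,820 + 11,900+1,370 + 2,090 = 101,180 kg.
Stage 1: m₀ = 101,180 kg, m_f = 101,180 − 78,000 = 23,180 kg; Δv = 372×9.80665×ln(4.365) = 3648.1×1.4736 ≈ 5376 m/s.
Stage 2: m₀ = 15,360 kg, m_f = 15,360 − 11,900 = 3,460 kg; Δv = 286×9.80665×ln(4.439) = 2804.7×1.4905 ≈ 4180 m/s.
Total Δv = 5376 + 4180 = 9556 m/s.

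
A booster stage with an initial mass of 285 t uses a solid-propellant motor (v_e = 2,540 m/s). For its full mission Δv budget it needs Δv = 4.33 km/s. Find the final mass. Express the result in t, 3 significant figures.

m₀/m_f = exp(Δv / v_e) = exp(4330 / 2540.0) = exp(1.7047) = 5.4999.
m_f = m₀ / 5.4999 = 285 / 5.4999 = 51.8191 t.

final mass ≈ 51.8 t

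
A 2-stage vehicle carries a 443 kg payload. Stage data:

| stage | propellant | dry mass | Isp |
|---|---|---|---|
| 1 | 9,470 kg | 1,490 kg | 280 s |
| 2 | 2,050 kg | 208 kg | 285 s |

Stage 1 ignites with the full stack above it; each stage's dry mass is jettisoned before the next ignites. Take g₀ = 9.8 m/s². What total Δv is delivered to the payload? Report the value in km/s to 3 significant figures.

Δv ≈ 7.22 km/s

Ignition mass of stage 1 = 9,470+1,490 + 2,050+208 + 443 = 13,661 kg.
Stage 1: m₀ = 13,661 kg, m_f = 13,661 − 9,470 = 4,191 kg; Δv = 280×9.8×ln(3.26) = 2744.0×1.1816 ≈ 3242 m/s.
Stage 2: m₀ = 2,701 kg, m_f = 2,701 − 2,050 = 651 kg; Δv = 285×9.8×ln(4.149) = 2793.0×1.4229 ≈ 3974 m/s.
Total Δv = 3242 + 3974 = 7216 m/s.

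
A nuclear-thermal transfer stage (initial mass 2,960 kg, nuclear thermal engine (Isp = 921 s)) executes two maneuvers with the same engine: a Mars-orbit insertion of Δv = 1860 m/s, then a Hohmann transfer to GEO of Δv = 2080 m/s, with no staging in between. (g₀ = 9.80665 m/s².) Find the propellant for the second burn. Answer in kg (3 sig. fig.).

propellant for the second burn ≈ 496 kg

v_e = Isp · g₀ = 921 × 9.80665 = 9031.9 m/s.
After the first burn: m = 2960 × exp(−1860/9031.9) = 2960 × 0.81389 = 2,409.11 kg.
After the second burn: m = 2,409.11 × exp(−2080/9031.9) = 2,409.11 × 0.79430 = 1,913.56 kg.
Second-burn propellant = 2,409.11 − 1,913.56 = 495.55 kg.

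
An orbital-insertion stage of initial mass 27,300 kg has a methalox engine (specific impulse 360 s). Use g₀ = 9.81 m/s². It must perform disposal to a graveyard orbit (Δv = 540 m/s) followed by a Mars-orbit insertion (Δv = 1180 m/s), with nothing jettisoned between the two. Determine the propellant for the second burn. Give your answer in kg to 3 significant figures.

propellant for the second burn ≈ 6650 kg

v_e = Isp · g₀ = 360 × 9.81 = 3531.6 m/s.
After the first burn: m = 27300 × exp(−540/3531.6) = 27300 × 0.85821 = 23,429.1 kg.
After the second burn: m = 23,429.1 × exp(−1180/3531.6) = 23,429.1 × 0.71596 = 16,774.3 kg.
Second-burn propellant = 23,429.1 − 16,774.3 = 6,654.8 kg.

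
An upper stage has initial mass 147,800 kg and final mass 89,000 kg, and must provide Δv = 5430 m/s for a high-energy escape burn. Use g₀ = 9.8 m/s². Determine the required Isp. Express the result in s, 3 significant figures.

Isp ≈ 1090 s

ln(m₀/m_f) = ln(147800/89000) = ln(1.661) = 0.5072.
Rocket equation: v_e = Δv / ln(m₀/m_f) = 5430 / 0.5072 = 10705.3 m/s.
Isp = v_e / g₀ = 10705.3 / 9.8 = 1092.4 s.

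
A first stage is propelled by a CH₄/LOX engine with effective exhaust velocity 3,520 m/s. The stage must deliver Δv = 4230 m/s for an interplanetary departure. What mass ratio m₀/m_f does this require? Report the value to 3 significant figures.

mass ratio ≈ 3.33

From the ideal rocket equation, m₀/m_f = exp(Δv / v_e) = exp(4230 / 3520.0) = exp(1.2017) = 3.3258.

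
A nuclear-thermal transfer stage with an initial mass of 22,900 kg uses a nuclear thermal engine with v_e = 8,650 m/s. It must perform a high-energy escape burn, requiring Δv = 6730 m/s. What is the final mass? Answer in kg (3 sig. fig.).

final mass ≈ 10500 kg

m₀/m_f = exp(Δv / v_e) = exp(6730 / 8650.0) = exp(0.7780) = 2.1772.
m_f = m₀ / 2.1772 = 22,900 / 2.1772 = 10,518.1 kg.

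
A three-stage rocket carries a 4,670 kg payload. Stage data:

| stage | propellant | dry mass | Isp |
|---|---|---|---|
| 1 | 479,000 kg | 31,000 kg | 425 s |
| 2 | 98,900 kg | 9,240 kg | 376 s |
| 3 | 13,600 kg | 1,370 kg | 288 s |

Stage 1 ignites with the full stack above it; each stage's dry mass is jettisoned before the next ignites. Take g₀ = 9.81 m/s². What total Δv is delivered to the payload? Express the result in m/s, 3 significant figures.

Ignition mass of stage 1 = 479,000+31,000 + 98,900+9,240 + 13,600+1,370 + 4,670 = 637,780 kg.
Stage 1: m₀ = 637,780 kg, m_f = 637,780 − 479,000 = 158,780 kg; Δv = 425×9.81×ln(4.017) = 4169.2×1.3905 ≈ 5797 m/s.
Stage 2: m₀ = 127,780 kg, m_f = 127,780 − 98,900 = 28,880 kg; Δv = 376×9.81×ln(4.425) = 3688.6×1.4872 ≈ 5485 m/s.
Stage 3: m₀ = 19,640 kg, m_f = 19,640 − 13,600 = 6,040 kg; Δv = 288×9.81×ln(3.252) = 2825.3×1.1792 ≈ 3331 m/s.
Total Δv = 5797 + 5485 + 3331 = 14613 m/s.

Δv ≈ 14600 m/s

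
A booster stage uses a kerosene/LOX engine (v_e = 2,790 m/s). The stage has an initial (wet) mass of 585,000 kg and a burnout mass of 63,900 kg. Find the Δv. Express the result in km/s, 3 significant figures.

Δv ≈ 6.18 km/s

Δv = v_e · ln(m₀/m_f) = 2790.0 × ln(9.155) = 2790.0 × 2.2143 ≈ 6177.9 m/s.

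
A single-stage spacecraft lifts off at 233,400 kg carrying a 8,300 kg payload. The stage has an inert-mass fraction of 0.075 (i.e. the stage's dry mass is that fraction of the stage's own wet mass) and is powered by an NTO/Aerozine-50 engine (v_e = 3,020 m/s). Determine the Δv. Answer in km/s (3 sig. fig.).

Stage wet mass = m₀ − payload = 233,400 − 8,300 = 225,100 kg.
Stage dry mass = ε × stage wet mass = 0.075 × 225,100 = 16,882.5 kg.
Burnout mass m_f = stage dry + payload = 16,882.5 + 8,300 = 25,182.5 kg.
From the ideal rocket equation, Δv = v_e · ln(233,400/25,182.5) = 3020.0 × ln(9.268) = 3020.0 × 2.2266 ≈ 6724 m/s.

Δv ≈ 6.72 km/s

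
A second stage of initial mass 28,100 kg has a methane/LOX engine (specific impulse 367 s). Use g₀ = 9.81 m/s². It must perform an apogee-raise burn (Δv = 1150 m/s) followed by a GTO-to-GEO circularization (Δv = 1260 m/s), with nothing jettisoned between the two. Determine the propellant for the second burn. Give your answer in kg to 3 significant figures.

v_e = Isp · g₀ = 367 × 9.81 = 3600.3 m/s.
After the first burn: m = 28100 × exp(−1150/3600.3) = 28100 × 0.72657 = 20,416.6 kg.
After the second burn: m = 20,416.6 × exp(−1260/3600.3) = 20,416.6 × 0.70471 = 14,387.8 kg.
Second-burn propellant = 20,416.6 − 14,387.8 = 6,028.8 kg.

propellant for the second burn ≈ 6030 kg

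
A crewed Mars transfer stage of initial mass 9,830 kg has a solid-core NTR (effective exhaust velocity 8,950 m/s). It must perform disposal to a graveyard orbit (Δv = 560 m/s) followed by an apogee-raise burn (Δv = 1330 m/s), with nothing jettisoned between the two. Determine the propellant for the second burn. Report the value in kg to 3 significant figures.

propellant for the second burn ≈ 1280 kg

After the first burn: m = 9830 × exp(−560/8950.0) = 9830 × 0.93935 = 9,233.81 kg.
After the second burn: m = 9,233.81 × exp(−1330/8950.0) = 9,233.81 × 0.86191 = 7,958.71 kg.
Second-burn propellant = 9,233.81 − 7,958.71 = 1,275.1 kg.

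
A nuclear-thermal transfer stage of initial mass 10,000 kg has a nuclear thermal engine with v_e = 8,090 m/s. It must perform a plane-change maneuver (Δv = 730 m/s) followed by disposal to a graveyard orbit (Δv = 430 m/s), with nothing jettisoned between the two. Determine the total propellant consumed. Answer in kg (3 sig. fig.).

total propellant consumed ≈ 1340 kg

After the first burn: m = 10000 × exp(−730/8090.0) = 10000 × 0.91372 = 9,137.2 kg.
After the second burn: m = 9,137.2 × exp(−430/8090.0) = 9,137.2 × 0.94824 = 8,664.26 kg.
Total propellant = m₀ − m_final = 10000 − 8,664.26 = 1,335.74 kg.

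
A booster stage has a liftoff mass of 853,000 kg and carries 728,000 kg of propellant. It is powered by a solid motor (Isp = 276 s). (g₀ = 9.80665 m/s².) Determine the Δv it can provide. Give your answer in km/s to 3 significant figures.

v_e = Isp · g₀ = 276 × 9.80665 = 2706.6 m/s.
m_f = m₀ − m_prop = 853,000 − 728,000 = 125,000 kg.
Δv = v_e · ln(m₀/m_f) = 2706.6 × ln(6.824) = 2706.6 × 1.9204 ≈ 5197.9 m/s.

Δv ≈ 5.20 km/s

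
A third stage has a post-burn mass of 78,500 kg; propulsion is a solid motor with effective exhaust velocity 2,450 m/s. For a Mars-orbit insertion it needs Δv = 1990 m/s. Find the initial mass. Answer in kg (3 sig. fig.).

By the Tsiolkovsky rocket equation, m₀/m_f = exp(Δv / v_e) = exp(1990 / 2450.0) = exp(0.8122) = 2.2530.
m₀ = m_f × 2.2530 = 78,500 × 2.2530 = 176,861 kg.

initial mass ≈ 177000 kg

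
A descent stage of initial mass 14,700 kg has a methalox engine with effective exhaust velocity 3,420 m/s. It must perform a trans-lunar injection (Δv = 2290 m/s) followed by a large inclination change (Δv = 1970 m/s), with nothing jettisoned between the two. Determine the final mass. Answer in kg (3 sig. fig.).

After the first burn: m = 14700 × exp(−2290/3420.0) = 14700 × 0.51192 = 7,525.22 kg.
After the second burn: m = 7,525.22 × exp(−1970/3420.0) = 7,525.22 × 0.56213 = 4,230.15 kg.

final mass ≈ 4230 kg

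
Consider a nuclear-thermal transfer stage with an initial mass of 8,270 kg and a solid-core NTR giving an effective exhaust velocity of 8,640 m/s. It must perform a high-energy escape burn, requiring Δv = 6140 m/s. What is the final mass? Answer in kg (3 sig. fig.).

By the Tsiolkovsky rocket equation, m₀/m_f = exp(Δv / v_e) = exp(6140 / 8640.0) = exp(0.7106) = 2.0353.
m_f = m₀ / 2.0353 = 8,270 / 2.0353 = 4,063.28 kg.

final mass ≈ 4060 kg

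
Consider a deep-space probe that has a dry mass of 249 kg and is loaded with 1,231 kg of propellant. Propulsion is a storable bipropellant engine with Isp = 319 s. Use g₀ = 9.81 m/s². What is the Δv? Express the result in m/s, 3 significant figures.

Δv ≈ 5580 m/s

v_e = Isp · g₀ = 319 × 9.81 = 3129.4 m/s.
m₀ = m_dry + m_prop = 249 + 1,231 = 1,480 kg.
From the ideal rocket equation, Δv = v_e · ln(m₀/m_f) = 3129.4 × ln(5.944) = 3129.4 × 1.7823 ≈ 5577.7 m/s.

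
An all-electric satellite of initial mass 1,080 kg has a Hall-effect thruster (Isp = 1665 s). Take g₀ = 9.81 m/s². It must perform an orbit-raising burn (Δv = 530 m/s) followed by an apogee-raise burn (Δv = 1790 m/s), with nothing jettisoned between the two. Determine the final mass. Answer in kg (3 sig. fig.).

v_e = Isp · g₀ = 1665 × 9.81 = 16333.7 m/s.
After the first burn: m = 1080 × exp(−530/16333.7) = 1080 × 0.96807 = 1,045.52 kg.
After the second burn: m = 1,045.52 × exp(−1790/16333.7) = 1,045.52 × 0.89620 = 936.995 kg.

final mass ≈ 937 kg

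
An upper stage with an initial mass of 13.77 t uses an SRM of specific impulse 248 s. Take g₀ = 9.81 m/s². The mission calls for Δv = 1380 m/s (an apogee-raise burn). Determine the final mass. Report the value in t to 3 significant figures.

final mass ≈ 7.81 t

v_e = Isp · g₀ = 248 × 9.81 = 2432.9 m/s.
By the Tsiolkovsky rocket equation, m₀/m_f = exp(Δv / v_e) = exp(1380 / 2432.9) = exp(0.5672) = 1.7634.
m_f = m₀ / 1.7634 = 13.77 / 1.7634 = 7.80878 t.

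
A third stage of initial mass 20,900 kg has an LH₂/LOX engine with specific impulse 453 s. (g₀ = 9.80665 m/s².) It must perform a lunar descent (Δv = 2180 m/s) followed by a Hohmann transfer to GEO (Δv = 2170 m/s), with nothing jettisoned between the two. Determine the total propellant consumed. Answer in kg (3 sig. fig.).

total propellant consumed ≈ 13000 kg

v_e = Isp · g₀ = 453 × 9.80665 = 4442.4 m/s.
After the first burn: m = 20900 × exp(−2180/4442.4) = 20900 × 0.61218 = 12,794.6 kg.
After the second burn: m = 12,794.6 × exp(−2170/4442.4) = 12,794.6 × 0.61356 = 7,850.25 kg.
Total propellant = m₀ − m_final = 20900 − 7,850.25 = 13,049.75 kg.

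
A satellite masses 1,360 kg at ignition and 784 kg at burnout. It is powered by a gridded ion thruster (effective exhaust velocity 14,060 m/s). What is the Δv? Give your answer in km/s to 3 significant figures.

From the ideal rocket equation, Δv = v_e · ln(m₀/m_f) = 14060.0 × ln(1.735) = 14060.0 × 0.5508 ≈ 7744.7 m/s.

Δv ≈ 7.74 km/s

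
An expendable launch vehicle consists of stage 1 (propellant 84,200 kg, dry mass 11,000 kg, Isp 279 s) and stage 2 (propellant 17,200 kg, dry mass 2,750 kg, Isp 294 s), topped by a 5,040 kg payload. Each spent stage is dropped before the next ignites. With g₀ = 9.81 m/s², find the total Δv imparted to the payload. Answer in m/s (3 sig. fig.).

Δv ≈ 6660 m/s

Ignition mass of stage 1 = 84,200+11,000 + 17,200+2,750 + 5,040 = 120,190 kg.
Stage 1: m₀ = 120,190 kg, m_f = 120,190 − 84,200 = 35,990 kg; Δv = 279×9.81×ln(3.34) = 2737.0×1.2058 ≈ 3300 m/s.
Stage 2: m₀ = 24,990 kg, m_f = 24,990 − 17,200 = 7,790 kg; Δv = 294×9.81×ln(3.208) = 2884.1×1.1656 ≈ 3362 m/s.
Total Δv = 3300 + 3362 = 6662 m/s.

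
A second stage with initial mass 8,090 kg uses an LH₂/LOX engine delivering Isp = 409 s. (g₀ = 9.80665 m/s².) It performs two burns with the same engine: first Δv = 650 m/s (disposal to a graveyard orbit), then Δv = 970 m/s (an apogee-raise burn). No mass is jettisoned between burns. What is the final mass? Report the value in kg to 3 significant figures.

v_e = Isp · g₀ = 409 × 9.80665 = 4010.9 m/s.
After the first burn: m = 8090 × exp(−650/4010.9) = 8090 × 0.85039 = 6,879.66 kg.
After the second burn: m = 6,879.66 × exp(−970/4010.9) = 6,879.66 × 0.78518 = 5,401.77 kg.

final mass ≈ 5400 kg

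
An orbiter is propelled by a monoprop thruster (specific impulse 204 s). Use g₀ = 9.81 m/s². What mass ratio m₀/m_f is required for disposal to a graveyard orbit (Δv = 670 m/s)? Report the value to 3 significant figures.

v_e = Isp · g₀ = 204 × 9.81 = 2001.2 m/s.
By the Tsiolkovsky rocket equation, m₀/m_f = exp(Δv / v_e) = exp(670 / 2001.2) = exp(0.3348) = 1.3977.

mass ratio ≈ 1.40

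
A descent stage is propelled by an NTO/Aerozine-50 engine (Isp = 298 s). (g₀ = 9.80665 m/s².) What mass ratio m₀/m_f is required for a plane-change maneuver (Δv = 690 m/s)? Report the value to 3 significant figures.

mass ratio ≈ 1.27

v_e = Isp · g₀ = 298 × 9.80665 = 2922.4 m/s.
Rocket equation: m₀/m_f = exp(Δv / v_e) = exp(690 / 2922.4) = exp(0.2361) = 1.2663.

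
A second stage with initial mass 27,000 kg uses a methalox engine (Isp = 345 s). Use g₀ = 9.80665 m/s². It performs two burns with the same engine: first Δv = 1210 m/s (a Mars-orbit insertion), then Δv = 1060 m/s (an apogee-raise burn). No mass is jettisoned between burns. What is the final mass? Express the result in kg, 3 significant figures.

v_e = Isp · g₀ = 345 × 9.80665 = 3383.3 m/s.
After the first burn: m = 27000 × exp(−1210/3383.3) = 27000 × 0.69933 = 18,881.9 kg.
After the second burn: m = 18,881.9 × exp(−1060/3383.3) = 18,881.9 × 0.73103 = 13,803.2 kg.

final mass ≈ 13800 kg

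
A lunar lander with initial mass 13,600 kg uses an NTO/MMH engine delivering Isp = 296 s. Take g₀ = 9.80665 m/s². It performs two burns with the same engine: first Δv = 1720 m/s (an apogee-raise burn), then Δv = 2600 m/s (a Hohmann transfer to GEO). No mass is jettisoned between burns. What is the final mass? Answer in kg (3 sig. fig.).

final mass ≈ 3070 kg

v_e = Isp · g₀ = 296 × 9.80665 = 2902.8 m/s.
After the first burn: m = 13600 × exp(−1720/2902.8) = 13600 × 0.55292 = 7,519.71 kg.
After the second burn: m = 7,519.71 × exp(−2600/2902.8) = 7,519.71 × 0.40832 = 3,070.45 kg.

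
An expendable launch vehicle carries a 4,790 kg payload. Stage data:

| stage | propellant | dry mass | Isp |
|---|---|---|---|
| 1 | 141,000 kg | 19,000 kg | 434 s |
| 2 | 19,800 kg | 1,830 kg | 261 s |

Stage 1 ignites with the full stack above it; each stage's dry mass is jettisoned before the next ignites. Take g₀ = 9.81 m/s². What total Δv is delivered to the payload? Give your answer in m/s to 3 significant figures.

Ignition mass of stage 1 = 141,000+19,000 + 19,800+1,830 + 4,790 = 186,420 kg.
Stage 1: m₀ = 186,420 kg, m_f = 186,420 − 141,000 = 45,420 kg; Δv = 434×9.81×ln(4.104) = 4257.5×1.4120 ≈ 6012 m/s.
Stage 2: m₀ = 26,420 kg, m_f = 26,420 − 19,800 = 6,620 kg; Δv = 261×9.81×ln(3.991) = 2560.4×1.3840 ≈ 3544 m/s.
Total Δv = 6012 + 3544 = 9556 m/s.

Δv ≈ 9560 m/s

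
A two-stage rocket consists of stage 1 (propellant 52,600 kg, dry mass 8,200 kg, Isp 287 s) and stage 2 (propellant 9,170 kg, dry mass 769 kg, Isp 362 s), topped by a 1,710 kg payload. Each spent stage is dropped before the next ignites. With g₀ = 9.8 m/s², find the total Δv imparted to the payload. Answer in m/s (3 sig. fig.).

Δv ≈ 9130 m/s

Ignition mass of stage 1 = 52,600+8,200 + 9,170+769 + 1,710 = 72,449 kg.
Stage 1: m₀ = 72,449 kg, m_f = 72,449 − 52,600 = 19,849 kg; Δv = 287×9.8×ln(3.65) = 2812.6×1.2947 ≈ 3642 m/s.
Stage 2: m₀ = 11,649 kg, m_f = 11,649 − 9,170 = 2,479 kg; Δv = 362×9.8×ln(4.699) = 3547.6×1.5474 ≈ 5489 m/s.
Total Δv = 3642 + 5489 = 9131 m/s.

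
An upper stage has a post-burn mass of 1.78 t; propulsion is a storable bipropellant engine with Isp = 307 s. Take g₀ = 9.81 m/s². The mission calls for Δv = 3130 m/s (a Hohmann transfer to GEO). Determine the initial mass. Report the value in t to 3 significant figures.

initial mass ≈ 5.03 t

v_e = Isp · g₀ = 307 × 9.81 = 3011.7 m/s.
By the Tsiolkovsky rocket equation, m₀/m_f = exp(Δv / v_e) = exp(3130 / 3011.7) = exp(1.0393) = 2.8272.
m₀ = m_f × 2.8272 = 1.78 × 2.8272 = 5.03242 t.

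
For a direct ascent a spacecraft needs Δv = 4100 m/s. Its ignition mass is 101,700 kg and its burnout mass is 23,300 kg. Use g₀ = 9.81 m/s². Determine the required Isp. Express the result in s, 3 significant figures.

Isp ≈ 284 s

ln(m₀/m_f) = ln(101700/23300) = ln(4.365) = 1.4736.
v_e = Δv / ln(m₀/m_f) = 4100 / 1.4736 = 2782.4 m/s.
Isp = v_e / g₀ = 2782.4 / 9.81 = 283.6 s.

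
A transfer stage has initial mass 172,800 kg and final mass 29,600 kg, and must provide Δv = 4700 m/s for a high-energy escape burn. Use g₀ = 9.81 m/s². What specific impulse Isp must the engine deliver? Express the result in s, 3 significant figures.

Isp ≈ 272 s

ln(m₀/m_f) = ln(172800/29600) = ln(5.838) = 1.7644.
Rocket equation: v_e = Δv / ln(m₀/m_f) = 4700 / 1.7644 = 2663.9 m/s.
Isp = v_e / g₀ = 2663.9 / 9.81 = 271.5 s.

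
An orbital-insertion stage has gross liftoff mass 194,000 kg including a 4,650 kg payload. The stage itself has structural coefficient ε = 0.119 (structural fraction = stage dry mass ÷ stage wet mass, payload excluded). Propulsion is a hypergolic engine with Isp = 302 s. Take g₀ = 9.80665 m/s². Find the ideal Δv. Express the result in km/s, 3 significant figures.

Stage wet mass = m₀ − payload = 194,000 − 4,650 = 189,350 kg.
Stage dry mass = ε × stage wet mass = 0.119 × 189,350 = 22,532.7 kg.
Burnout mass m_f = stage dry + payload = 22,532.7 + 4,650 = 27,182.7 kg.
v_e = Isp · g₀ = 302 × 9.80665 = 2961.6 m/s.
Δv = v_e · ln(194,000/27,182.7) = 2961.6 × ln(7.137) = 2961.6 × 1.9653 ≈ 5820 m/s.

Δv ≈ 5.82 km/s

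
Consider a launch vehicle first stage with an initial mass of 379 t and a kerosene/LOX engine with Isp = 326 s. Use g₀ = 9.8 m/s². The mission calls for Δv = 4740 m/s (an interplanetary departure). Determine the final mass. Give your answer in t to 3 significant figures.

final mass ≈ 86.0 t

v_e = Isp · g₀ = 326 × 9.8 = 3194.8 m/s.
Rocket equation: m₀/m_f = exp(Δv / v_e) = exp(4740 / 3194.8) = exp(1.4837) = 4.4091.
m_f = m₀ / 4.4091 = 379 / 4.4091 = 85.9586 t.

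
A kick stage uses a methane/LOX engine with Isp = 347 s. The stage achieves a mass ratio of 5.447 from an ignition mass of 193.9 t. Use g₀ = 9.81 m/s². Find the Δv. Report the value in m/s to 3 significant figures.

Δv ≈ 5770 m/s

v_e = Isp · g₀ = 347 × 9.81 = 3404.1 m/s.
Using Δv = v_e ln(m₀/m_f): Δv = v_e · ln(5.447) = 3404.1 × 1.6951 ≈ 5770.1 m/s.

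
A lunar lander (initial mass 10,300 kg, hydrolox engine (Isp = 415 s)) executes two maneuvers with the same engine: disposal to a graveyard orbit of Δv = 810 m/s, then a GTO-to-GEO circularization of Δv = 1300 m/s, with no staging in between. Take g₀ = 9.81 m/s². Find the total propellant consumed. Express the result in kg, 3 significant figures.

v_e = Isp · g₀ = 415 × 9.81 = 4071.2 m/s.
After the first burn: m = 10300 × exp(−810/4071.2) = 10300 × 0.81958 = 8,441.67 kg.
After the second burn: m = 8,441.67 × exp(−1300/4071.2) = 8,441.67 × 0.72664 = 6,134.06 kg.
Total propellant = m₀ − m_final = 10300 − 6,134.06 = 4,165.94 kg.

total propellant consumed ≈ 4170 kg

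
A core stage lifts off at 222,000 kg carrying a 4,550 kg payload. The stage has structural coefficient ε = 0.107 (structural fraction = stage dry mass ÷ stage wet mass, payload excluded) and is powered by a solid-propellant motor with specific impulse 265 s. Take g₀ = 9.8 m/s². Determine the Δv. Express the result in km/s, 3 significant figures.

Stage wet mass = m₀ − payload = 222,000 − 4,550 = 217,450 kg.
Stage dry mass = ε × stage wet mass = 0.107 × 217,450 = 23,267.2 kg.
Burnout mass m_f = stage dry + payload = 23,267.2 + 4,550 = 27,817.2 kg.
v_e = Isp · g₀ = 265 × 9.8 = 2597.0 m/s.
Rocket equation: Δv = v_e · ln(222,000/27,817.2) = 2597.0 × ln(7.981) = 2597.0 × 2.0770 ≈ 5394 m/s.

Δv ≈ 5.39 km/s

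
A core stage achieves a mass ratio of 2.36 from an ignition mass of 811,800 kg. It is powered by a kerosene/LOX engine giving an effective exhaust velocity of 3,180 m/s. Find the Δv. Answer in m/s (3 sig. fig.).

Δv ≈ 2730 m/s

Rocket equation: Δv = v_e · ln(2.36) = 3180.0 × 0.8587 ≈ 2730.5 m/s.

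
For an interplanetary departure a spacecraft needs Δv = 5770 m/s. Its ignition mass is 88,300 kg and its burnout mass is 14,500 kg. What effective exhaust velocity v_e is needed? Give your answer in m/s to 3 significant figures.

ln(m₀/m_f) = ln(88300/14500) = ln(6.09) = 1.8066.
Using Δv = v_e ln(m₀/m_f): v_e = Δv / ln(m₀/m_f) = 5770 / 1.8066 = 3193.9 m/s.

v_e ≈ 3190 m/s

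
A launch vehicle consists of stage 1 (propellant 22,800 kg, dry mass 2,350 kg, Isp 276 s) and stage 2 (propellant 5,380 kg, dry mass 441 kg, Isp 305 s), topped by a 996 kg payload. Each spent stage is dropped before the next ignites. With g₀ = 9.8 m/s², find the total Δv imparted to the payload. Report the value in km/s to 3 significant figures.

Δv ≈ 8.03 km/s

Ignition mass of stage 1 = 22,800+2,350 + 5,380+441 + 996 = 31,967 kg.
Stage 1: m₀ = 31,967 kg, m_f = 31,967 − 22,800 = 9,167 kg; Δv = 276×9.8×ln(3.487) = 2704.8×1.2491 ≈ 3379 m/s.
Stage 2: m₀ = 6,817 kg, m_f = 6,817 − 5,380 = 1,437 kg; Δv = 305×9.8×ln(4.744) = 2989.0×1.5569 ≈ 4653 m/s.
Total Δv = 3379 + 4653 = 8032 m/s.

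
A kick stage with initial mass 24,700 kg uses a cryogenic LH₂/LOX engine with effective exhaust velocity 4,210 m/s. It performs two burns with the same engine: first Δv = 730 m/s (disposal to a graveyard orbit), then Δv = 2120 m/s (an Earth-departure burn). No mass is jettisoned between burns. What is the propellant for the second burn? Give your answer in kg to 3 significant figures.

After the first burn: m = 24700 × exp(−730/4210.0) = 24700 × 0.84080 = 20,767.8 kg.
After the second burn: m = 20,767.8 × exp(−2120/4210.0) = 20,767.8 × 0.60437 = 12,551.4 kg.
Second-burn propellant = 20,767.8 − 12,551.4 = 8,216.4 kg.

propellant for the second burn ≈ 8220 kg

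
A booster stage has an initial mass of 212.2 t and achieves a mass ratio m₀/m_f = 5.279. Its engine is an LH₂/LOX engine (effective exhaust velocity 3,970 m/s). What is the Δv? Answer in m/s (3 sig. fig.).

Δv = v_e · ln(5.279) = 3970.0 × 1.6637 ≈ 6605.0 m/s.

Δv ≈ 6610 m/s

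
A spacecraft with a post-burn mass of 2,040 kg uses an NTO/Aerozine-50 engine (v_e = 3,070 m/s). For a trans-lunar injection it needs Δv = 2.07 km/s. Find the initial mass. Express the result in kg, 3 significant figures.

Rocket equation: m₀/m_f = exp(Δv / v_e) = exp(2070 / 3070.0) = exp(0.6743) = 1.9626.
m₀ = m_f × 1.9626 = 2,040 × 1.9626 = 4,003.7 kg.

initial mass ≈ 4000 kg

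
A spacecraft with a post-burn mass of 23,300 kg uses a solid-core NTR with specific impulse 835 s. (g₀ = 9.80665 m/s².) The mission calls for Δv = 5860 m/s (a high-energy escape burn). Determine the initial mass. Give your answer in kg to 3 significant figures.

v_e = Isp · g₀ = 835 × 9.80665 = 8188.6 m/s.
m₀/m_f = exp(Δv / v_e) = exp(5860 / 8188.6) = exp(0.7156) = 2.0455.
m₀ = m_f × 2.0455 = 23,300 × 2.0455 = 47,660.2 kg.

initial mass ≈ 47700 kg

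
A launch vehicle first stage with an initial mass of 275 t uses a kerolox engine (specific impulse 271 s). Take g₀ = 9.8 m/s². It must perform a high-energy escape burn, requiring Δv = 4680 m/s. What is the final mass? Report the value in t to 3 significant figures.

v_e = Isp · g₀ = 271 × 9.8 = 2655.8 m/s.
Rocket equation: m₀/m_f = exp(Δv / v_e) = exp(4680 / 2655.8) = exp(1.7622) = 5.8251.
m_f = m₀ / 5.8251 = 275 / 5.8251 = 47.2095 t.

final mass ≈ 47.2 t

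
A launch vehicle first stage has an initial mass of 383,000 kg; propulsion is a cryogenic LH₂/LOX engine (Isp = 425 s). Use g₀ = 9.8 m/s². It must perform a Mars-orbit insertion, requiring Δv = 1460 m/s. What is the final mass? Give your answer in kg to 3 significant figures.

final mass ≈ 270000 kg

v_e = Isp · g₀ = 425 × 9.8 = 4165.0 m/s.
Rocket equation: m₀/m_f = exp(Δv / v_e) = exp(1460 / 4165.0) = exp(0.3505) = 1.4198.
m_f = m₀ / 1.4198 = 383,000 / 1.4198 = 269,756 kg.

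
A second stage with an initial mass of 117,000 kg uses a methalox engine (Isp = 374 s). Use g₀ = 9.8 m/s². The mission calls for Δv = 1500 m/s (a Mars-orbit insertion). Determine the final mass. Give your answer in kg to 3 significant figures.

v_e = Isp · g₀ = 374 × 9.8 = 3665.2 m/s.
Rocket equation: m₀/m_f = exp(Δv / v_e) = exp(1500 / 3665.2) = exp(0.4093) = 1.5057.
m_f = m₀ / 1.5057 = 117,000 / 1.5057 = 77,704.7 kg.

final mass ≈ 77700 kg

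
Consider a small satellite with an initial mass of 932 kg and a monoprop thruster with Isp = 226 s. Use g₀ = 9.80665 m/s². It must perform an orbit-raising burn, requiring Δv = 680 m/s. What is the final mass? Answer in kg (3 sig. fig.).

v_e = Isp · g₀ = 226 × 9.80665 = 2216.3 m/s.
From the ideal rocket equation, m₀/m_f = exp(Δv / v_e) = exp(680 / 2216.3) = exp(0.3068) = 1.3591.
m_f = m₀ / 1.3591 = 932 / 1.3591 = 685.748 kg.

final mass ≈ 686 kg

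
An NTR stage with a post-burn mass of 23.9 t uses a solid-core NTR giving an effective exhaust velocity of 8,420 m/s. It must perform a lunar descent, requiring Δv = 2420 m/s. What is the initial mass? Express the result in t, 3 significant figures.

m₀/m_f = exp(Δv / v_e) = exp(2420 / 8420.0) = exp(0.2874) = 1.3330.
m₀ = m_f × 1.3330 = 23.9 × 1.3330 = 31.8587 t.

initial mass ≈ 31.9 t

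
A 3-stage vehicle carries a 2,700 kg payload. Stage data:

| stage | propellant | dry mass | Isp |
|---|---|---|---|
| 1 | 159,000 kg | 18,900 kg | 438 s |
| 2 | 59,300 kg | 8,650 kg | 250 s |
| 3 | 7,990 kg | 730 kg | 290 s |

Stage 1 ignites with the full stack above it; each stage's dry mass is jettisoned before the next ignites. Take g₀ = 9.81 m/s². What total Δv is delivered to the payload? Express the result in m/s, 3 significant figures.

Δv ≈ 10900 m/s

Ignition mass of stage 1 = 159,000+18,900 + 59,300+8,650 + 7,990+730 + 2,700 = 257,270 kg.
Stage 1: m₀ = 257,270 kg, m_f = 257,270 − 159,000 = 98,270 kg; Δv = 438×9.81×ln(2.618) = 4296.8×0.9624 ≈ 4135 m/s.
Stage 2: m₀ = 79,370 kg, m_f = 79,370 − 59,300 = 20,070 kg; Δv = 250×9.81×ln(3.955) = 2452.5×1.3749 ≈ 3372 m/s.
Stage 3: m₀ = 11,420 kg, m_f = 11,420 − 7,990 = 3,430 kg; Δv = 290×9.81×ln(3.329) = 2844.9×1.2028 ≈ 3422 m/s.
Total Δv = 4135 + 3372 + 3422 = 10929 m/s.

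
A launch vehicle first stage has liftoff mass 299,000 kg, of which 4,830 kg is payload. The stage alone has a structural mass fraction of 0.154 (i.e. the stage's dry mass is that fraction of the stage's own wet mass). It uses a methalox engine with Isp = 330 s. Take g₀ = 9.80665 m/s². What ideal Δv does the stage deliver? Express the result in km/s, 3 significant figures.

Stage wet mass = m₀ − payload = 299,000 − 4,830 = 294,170 kg.
Stage dry mass = ε × stage wet mass = 0.154 × 294,170 = 45,302.2 kg.
Burnout mass m_f = stage dry + payload = 45,302.2 + 4,830 = 50,132.2 kg.
v_e = Isp · g₀ = 330 × 9.80665 = 3236.2 m/s.
From the ideal rocket equation, Δv = v_e · ln(299,000/50,132.2) = 3236.2 × ln(5.964) = 3236.2 × 1.7858 ≈ 5779 m/s.

Δv ≈ 5.78 km/s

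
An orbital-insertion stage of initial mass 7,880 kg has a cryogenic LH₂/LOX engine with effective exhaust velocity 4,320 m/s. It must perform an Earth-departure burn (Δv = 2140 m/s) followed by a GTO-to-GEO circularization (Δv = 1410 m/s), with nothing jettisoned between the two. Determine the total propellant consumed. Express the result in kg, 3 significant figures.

total propellant consumed ≈ 4420 kg

After the first burn: m = 7880 × exp(−2140/4320.0) = 7880 × 0.60935 = 4,801.68 kg.
After the second burn: m = 4,801.68 × exp(−1410/4320.0) = 4,801.68 × 0.72152 = 3,464.51 kg.
Total propellant = m₀ − m_final = 7880 − 3,464.51 = 4,415.49 kg.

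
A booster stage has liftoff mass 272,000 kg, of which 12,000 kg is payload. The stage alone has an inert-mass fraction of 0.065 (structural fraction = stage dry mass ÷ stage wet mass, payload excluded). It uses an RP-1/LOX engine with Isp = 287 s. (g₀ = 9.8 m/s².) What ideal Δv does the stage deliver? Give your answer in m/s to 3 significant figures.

Δv ≈ 6310 m/s

Stage wet mass = m₀ − payload = 272,000 − 12,000 = 260,000 kg.
Stage dry mass = ε × stage wet mass = 0.065 × 260,000 = 16,900 kg.
Burnout mass m_f = stage dry + payload = 16,900 + 12,000 = 28,900 kg.
v_e = Isp · g₀ = 287 × 9.8 = 2812.6 m/s.
Using Δv = v_e ln(m₀/m_f): Δv = v_e · ln(272,000/28,900) = 2812.6 × ln(9.412) = 2812.6 × 2.2420 ≈ 6306 m/s.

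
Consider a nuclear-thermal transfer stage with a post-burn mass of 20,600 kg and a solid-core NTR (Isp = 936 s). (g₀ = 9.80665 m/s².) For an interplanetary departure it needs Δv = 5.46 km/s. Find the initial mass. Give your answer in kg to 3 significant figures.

v_e = Isp · g₀ = 936 × 9.80665 = 9179.0 m/s.
m₀/m_f = exp(Δv / v_e) = exp(5460 / 9179.0) = exp(0.5948) = 1.8127.
m₀ = m_f × 1.8127 = 20,600 × 1.8127 = 37,341.6 kg.

initial mass ≈ 37300 kg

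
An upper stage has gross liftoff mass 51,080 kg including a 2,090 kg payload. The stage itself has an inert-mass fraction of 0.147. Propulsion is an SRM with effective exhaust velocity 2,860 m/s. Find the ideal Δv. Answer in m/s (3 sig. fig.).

Stage wet mass = m₀ − payload = 51,080 − 2,090 = 48,990 kg.
Stage dry mass = ε × stage wet mass = 0.147 × 48,990 = 7,201.53 kg.
Burnout mass m_f = stage dry + payload = 7,201.53 + 2,090 = 9,291.53 kg.
Δv = v_e · ln(51,080/9,291.53) = 2860.0 × ln(5.497) = 2860.0 × 1.7043 ≈ 4874 m/s.

Δv ≈ 4870 m/s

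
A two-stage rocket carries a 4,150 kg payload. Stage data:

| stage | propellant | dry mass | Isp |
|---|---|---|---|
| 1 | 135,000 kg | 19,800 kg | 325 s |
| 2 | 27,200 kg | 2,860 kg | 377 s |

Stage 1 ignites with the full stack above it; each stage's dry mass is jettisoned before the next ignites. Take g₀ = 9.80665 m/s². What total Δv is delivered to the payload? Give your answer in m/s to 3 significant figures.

Ignition mass of stage 1 = 135,000+19,800 + 27,200+2,860 + 4,150 = 189,010 kg.
Stage 1: m₀ = 189,010 kg, m_f = 189,010 − 135,000 = 54,010 kg; Δv = 325×9.80665×ln(3.5) = 3187.2×1.2526 ≈ 3992 m/s.
Stage 2: m₀ = 34,210 kg, m_f = 34,210 − 27,200 = 7,010 kg; Δv = 377×9.80665×ln(4.88) = 3697.1×1.5852 ≈ 5861 m/s.
Total Δv = 3992 + 5861 = 9853 m/s.

Δv ≈ 9850 m/s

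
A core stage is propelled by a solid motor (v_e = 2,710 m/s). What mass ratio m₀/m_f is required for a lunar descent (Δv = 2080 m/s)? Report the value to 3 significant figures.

From the ideal rocket equation, m₀/m_f = exp(Δv / v_e) = exp(2080 / 2710.0) = exp(0.7675) = 2.1544.

mass ratio ≈ 2.15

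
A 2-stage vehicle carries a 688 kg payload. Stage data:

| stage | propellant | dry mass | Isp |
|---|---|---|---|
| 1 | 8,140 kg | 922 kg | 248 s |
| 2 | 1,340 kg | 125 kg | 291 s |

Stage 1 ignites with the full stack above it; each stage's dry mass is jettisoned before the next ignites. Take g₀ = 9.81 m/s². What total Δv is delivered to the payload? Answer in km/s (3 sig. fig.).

Δv ≈ 5.93 km/s

Ignition mass of stage 1 = 8,140+922 + 1,340+125 + 688 = 11,215 kg.
Stage 1: m₀ = 11,215 kg, m_f = 11,215 − 8,140 = 3,075 kg; Δv = 248×9.81×ln(3.647) = 2432.9×1.2939 ≈ 3148 m/s.
Stage 2: m₀ = 2,153 kg, m_f = 2,153 − 1,340 = 813 kg; Δv = 291×9.81×ln(2.648) = 2854.7×0.9739 ≈ 2780 m/s.
Total Δv = 3148 + 2780 = 5928 m/s.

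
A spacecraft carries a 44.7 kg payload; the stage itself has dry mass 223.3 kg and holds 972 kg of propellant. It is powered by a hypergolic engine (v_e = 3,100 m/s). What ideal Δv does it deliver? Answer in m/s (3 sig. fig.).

Δv ≈ 4750 m/s

m₀ = payload + dry + propellant = 44.7 + 223.3 + 972 = 1,240 kg.
m_f = payload + dry = 44.7 + 223.3 = 268 kg.
Using Δv = v_e ln(m₀/m_f): Δv = v_e · ln(m₀/m_f) = 3100.0 × ln(4.627) = 3100.0 × 1.5319 ≈ 4748.8 m/s.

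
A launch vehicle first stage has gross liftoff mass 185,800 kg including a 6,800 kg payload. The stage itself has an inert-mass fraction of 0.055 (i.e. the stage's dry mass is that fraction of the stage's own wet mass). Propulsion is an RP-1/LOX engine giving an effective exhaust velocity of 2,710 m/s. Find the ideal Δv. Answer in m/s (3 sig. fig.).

Δv ≈ 6540 m/s

Stage wet mass = m₀ − payload = 185,800 − 6,800 = 179,000 kg.
Stage dry mass = ε × stage wet mass = 0.055 × 179,000 = 9,845 kg.
Burnout mass m_f = stage dry + payload = 9,845 + 6,800 = 16,645 kg.
By the Tsiolkovsky rocket equation, Δv = v_e · ln(185,800/16,645) = 2710.0 × ln(11.16) = 2710.0 × 2.4126 ≈ 6538 m/s.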